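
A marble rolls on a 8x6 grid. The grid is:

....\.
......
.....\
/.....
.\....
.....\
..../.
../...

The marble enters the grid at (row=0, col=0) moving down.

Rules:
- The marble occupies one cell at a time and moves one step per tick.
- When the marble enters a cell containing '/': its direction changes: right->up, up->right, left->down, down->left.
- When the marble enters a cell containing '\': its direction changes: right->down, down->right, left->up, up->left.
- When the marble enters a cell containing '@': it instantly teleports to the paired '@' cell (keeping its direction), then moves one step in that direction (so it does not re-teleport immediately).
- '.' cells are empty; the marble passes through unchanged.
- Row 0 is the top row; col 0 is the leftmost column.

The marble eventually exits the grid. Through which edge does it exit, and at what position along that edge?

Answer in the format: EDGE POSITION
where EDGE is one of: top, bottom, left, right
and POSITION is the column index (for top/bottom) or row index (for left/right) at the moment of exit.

Step 1: enter (0,0), '.' pass, move down to (1,0)
Step 2: enter (1,0), '.' pass, move down to (2,0)
Step 3: enter (2,0), '.' pass, move down to (3,0)
Step 4: enter (3,0), '/' deflects down->left, move left to (3,-1)
Step 5: at (3,-1) — EXIT via left edge, pos 3

Answer: left 3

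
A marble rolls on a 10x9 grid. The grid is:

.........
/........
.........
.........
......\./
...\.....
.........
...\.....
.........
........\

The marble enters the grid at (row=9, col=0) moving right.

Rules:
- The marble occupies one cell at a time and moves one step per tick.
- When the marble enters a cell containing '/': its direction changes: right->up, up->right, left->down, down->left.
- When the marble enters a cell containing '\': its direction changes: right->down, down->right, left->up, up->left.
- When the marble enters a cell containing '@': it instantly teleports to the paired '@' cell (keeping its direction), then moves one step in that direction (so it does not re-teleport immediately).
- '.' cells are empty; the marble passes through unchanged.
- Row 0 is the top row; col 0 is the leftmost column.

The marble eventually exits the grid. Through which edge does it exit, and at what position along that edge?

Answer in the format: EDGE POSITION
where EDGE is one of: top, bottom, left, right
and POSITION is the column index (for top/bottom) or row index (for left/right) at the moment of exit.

Step 1: enter (9,0), '.' pass, move right to (9,1)
Step 2: enter (9,1), '.' pass, move right to (9,2)
Step 3: enter (9,2), '.' pass, move right to (9,3)
Step 4: enter (9,3), '.' pass, move right to (9,4)
Step 5: enter (9,4), '.' pass, move right to (9,5)
Step 6: enter (9,5), '.' pass, move right to (9,6)
Step 7: enter (9,6), '.' pass, move right to (9,7)
Step 8: enter (9,7), '.' pass, move right to (9,8)
Step 9: enter (9,8), '\' deflects right->down, move down to (10,8)
Step 10: at (10,8) — EXIT via bottom edge, pos 8

Answer: bottom 8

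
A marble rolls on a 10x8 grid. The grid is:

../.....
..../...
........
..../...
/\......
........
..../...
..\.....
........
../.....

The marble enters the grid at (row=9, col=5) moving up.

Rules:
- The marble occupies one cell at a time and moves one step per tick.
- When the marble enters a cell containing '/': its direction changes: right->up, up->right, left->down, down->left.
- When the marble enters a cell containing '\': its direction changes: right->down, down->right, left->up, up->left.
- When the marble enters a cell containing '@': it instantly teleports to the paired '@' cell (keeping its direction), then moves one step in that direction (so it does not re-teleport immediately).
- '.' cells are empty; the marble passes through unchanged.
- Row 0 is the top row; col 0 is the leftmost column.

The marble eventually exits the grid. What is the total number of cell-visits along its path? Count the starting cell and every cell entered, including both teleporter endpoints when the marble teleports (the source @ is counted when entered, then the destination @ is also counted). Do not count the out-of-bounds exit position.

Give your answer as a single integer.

Step 1: enter (9,5), '.' pass, move up to (8,5)
Step 2: enter (8,5), '.' pass, move up to (7,5)
Step 3: enter (7,5), '.' pass, move up to (6,5)
Step 4: enter (6,5), '.' pass, move up to (5,5)
Step 5: enter (5,5), '.' pass, move up to (4,5)
Step 6: enter (4,5), '.' pass, move up to (3,5)
Step 7: enter (3,5), '.' pass, move up to (2,5)
Step 8: enter (2,5), '.' pass, move up to (1,5)
Step 9: enter (1,5), '.' pass, move up to (0,5)
Step 10: enter (0,5), '.' pass, move up to (-1,5)
Step 11: at (-1,5) — EXIT via top edge, pos 5
Path length (cell visits): 10

Answer: 10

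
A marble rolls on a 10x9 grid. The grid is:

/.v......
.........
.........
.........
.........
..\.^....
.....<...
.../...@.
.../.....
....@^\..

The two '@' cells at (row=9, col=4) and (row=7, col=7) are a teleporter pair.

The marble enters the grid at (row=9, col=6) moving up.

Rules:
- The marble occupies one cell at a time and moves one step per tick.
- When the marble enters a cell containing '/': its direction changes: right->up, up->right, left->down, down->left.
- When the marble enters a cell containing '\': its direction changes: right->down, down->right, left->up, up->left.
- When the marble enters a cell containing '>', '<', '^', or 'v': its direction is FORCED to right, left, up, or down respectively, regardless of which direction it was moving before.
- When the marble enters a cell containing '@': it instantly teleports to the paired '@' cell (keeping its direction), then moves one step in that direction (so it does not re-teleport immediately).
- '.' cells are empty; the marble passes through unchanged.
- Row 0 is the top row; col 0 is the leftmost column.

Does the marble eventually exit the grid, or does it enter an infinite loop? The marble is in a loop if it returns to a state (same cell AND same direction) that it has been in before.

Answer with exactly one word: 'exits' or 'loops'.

Step 1: enter (9,6), '\' deflects up->left, move left to (9,5)
Step 2: enter (9,5), '^' forces left->up, move up to (8,5)
Step 3: enter (8,5), '.' pass, move up to (7,5)
Step 4: enter (7,5), '.' pass, move up to (6,5)
Step 5: enter (6,5), '<' forces up->left, move left to (6,4)
Step 6: enter (6,4), '.' pass, move left to (6,3)
Step 7: enter (6,3), '.' pass, move left to (6,2)
Step 8: enter (6,2), '.' pass, move left to (6,1)
Step 9: enter (6,1), '.' pass, move left to (6,0)
Step 10: enter (6,0), '.' pass, move left to (6,-1)
Step 11: at (6,-1) — EXIT via left edge, pos 6

Answer: exits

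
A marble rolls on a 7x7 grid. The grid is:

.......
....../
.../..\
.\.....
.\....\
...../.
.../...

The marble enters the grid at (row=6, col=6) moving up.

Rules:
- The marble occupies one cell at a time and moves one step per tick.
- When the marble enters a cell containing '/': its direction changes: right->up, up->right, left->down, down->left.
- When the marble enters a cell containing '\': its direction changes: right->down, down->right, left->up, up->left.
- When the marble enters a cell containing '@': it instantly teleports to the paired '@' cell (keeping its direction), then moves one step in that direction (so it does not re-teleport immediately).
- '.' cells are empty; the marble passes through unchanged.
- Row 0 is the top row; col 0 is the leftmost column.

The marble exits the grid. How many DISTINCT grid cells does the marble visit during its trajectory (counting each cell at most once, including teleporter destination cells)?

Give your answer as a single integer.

Answer: 10

Derivation:
Step 1: enter (6,6), '.' pass, move up to (5,6)
Step 2: enter (5,6), '.' pass, move up to (4,6)
Step 3: enter (4,6), '\' deflects up->left, move left to (4,5)
Step 4: enter (4,5), '.' pass, move left to (4,4)
Step 5: enter (4,4), '.' pass, move left to (4,3)
Step 6: enter (4,3), '.' pass, move left to (4,2)
Step 7: enter (4,2), '.' pass, move left to (4,1)
Step 8: enter (4,1), '\' deflects left->up, move up to (3,1)
Step 9: enter (3,1), '\' deflects up->left, move left to (3,0)
Step 10: enter (3,0), '.' pass, move left to (3,-1)
Step 11: at (3,-1) — EXIT via left edge, pos 3
Distinct cells visited: 10 (path length 10)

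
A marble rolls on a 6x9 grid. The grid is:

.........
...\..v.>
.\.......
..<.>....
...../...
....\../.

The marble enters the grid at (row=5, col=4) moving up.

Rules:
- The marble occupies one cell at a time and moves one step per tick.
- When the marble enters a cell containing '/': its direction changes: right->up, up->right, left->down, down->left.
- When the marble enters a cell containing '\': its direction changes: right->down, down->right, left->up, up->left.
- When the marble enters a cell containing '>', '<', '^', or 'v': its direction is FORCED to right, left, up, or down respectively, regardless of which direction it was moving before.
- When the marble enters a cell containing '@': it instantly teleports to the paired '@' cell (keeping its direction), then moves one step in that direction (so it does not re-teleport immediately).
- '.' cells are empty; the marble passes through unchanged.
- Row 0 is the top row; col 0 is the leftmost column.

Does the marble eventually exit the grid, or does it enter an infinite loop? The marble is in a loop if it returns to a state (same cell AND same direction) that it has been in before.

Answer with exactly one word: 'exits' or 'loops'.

Answer: exits

Derivation:
Step 1: enter (5,4), '\' deflects up->left, move left to (5,3)
Step 2: enter (5,3), '.' pass, move left to (5,2)
Step 3: enter (5,2), '.' pass, move left to (5,1)
Step 4: enter (5,1), '.' pass, move left to (5,0)
Step 5: enter (5,0), '.' pass, move left to (5,-1)
Step 6: at (5,-1) — EXIT via left edge, pos 5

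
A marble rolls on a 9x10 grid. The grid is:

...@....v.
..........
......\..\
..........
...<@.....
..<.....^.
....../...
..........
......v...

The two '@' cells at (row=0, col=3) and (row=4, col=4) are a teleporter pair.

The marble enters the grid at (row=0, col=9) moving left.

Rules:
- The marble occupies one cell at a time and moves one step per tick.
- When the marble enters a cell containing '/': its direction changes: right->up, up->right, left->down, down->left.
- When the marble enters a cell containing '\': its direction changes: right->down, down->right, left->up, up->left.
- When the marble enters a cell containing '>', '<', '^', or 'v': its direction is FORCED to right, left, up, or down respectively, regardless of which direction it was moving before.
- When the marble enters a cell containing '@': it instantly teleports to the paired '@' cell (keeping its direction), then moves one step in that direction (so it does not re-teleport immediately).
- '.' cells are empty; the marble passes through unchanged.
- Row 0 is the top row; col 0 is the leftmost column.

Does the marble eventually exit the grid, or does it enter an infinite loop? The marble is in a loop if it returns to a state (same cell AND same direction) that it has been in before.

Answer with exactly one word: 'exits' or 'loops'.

Answer: loops

Derivation:
Step 1: enter (0,9), '.' pass, move left to (0,8)
Step 2: enter (0,8), 'v' forces left->down, move down to (1,8)
Step 3: enter (1,8), '.' pass, move down to (2,8)
Step 4: enter (2,8), '.' pass, move down to (3,8)
Step 5: enter (3,8), '.' pass, move down to (4,8)
Step 6: enter (4,8), '.' pass, move down to (5,8)
Step 7: enter (5,8), '^' forces down->up, move up to (4,8)
Step 8: enter (4,8), '.' pass, move up to (3,8)
Step 9: enter (3,8), '.' pass, move up to (2,8)
Step 10: enter (2,8), '.' pass, move up to (1,8)
Step 11: enter (1,8), '.' pass, move up to (0,8)
Step 12: enter (0,8), 'v' forces up->down, move down to (1,8)
Step 13: at (1,8) dir=down — LOOP DETECTED (seen before)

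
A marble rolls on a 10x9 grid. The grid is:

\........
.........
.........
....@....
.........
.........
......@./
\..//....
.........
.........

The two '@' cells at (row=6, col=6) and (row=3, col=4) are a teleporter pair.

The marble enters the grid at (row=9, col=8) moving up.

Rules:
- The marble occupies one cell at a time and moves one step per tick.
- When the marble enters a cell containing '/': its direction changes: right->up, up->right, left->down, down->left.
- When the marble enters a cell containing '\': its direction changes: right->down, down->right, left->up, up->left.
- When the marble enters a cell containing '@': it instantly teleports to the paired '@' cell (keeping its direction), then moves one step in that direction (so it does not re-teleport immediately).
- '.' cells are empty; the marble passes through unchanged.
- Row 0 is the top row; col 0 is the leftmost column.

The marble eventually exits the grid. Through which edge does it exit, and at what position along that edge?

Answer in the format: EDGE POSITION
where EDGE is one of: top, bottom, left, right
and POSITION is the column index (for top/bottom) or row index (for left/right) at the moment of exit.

Answer: right 6

Derivation:
Step 1: enter (9,8), '.' pass, move up to (8,8)
Step 2: enter (8,8), '.' pass, move up to (7,8)
Step 3: enter (7,8), '.' pass, move up to (6,8)
Step 4: enter (6,8), '/' deflects up->right, move right to (6,9)
Step 5: at (6,9) — EXIT via right edge, pos 6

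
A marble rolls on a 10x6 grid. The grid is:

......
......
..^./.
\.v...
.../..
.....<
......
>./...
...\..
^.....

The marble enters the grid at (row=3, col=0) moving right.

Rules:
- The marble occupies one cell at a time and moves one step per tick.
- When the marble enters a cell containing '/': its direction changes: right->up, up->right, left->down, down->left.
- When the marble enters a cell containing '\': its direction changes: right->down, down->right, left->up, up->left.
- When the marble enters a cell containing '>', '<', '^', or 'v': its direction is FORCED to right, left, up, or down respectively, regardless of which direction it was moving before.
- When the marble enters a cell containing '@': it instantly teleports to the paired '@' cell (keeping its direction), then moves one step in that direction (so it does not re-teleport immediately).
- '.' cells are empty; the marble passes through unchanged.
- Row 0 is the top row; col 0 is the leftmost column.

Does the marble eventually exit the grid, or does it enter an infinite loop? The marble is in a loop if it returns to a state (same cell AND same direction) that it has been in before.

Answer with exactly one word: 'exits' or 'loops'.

Step 1: enter (3,0), '\' deflects right->down, move down to (4,0)
Step 2: enter (4,0), '.' pass, move down to (5,0)
Step 3: enter (5,0), '.' pass, move down to (6,0)
Step 4: enter (6,0), '.' pass, move down to (7,0)
Step 5: enter (7,0), '>' forces down->right, move right to (7,1)
Step 6: enter (7,1), '.' pass, move right to (7,2)
Step 7: enter (7,2), '/' deflects right->up, move up to (6,2)
Step 8: enter (6,2), '.' pass, move up to (5,2)
Step 9: enter (5,2), '.' pass, move up to (4,2)
Step 10: enter (4,2), '.' pass, move up to (3,2)
Step 11: enter (3,2), 'v' forces up->down, move down to (4,2)
Step 12: enter (4,2), '.' pass, move down to (5,2)
Step 13: enter (5,2), '.' pass, move down to (6,2)
Step 14: enter (6,2), '.' pass, move down to (7,2)
Step 15: enter (7,2), '/' deflects down->left, move left to (7,1)
Step 16: enter (7,1), '.' pass, move left to (7,0)
Step 17: enter (7,0), '>' forces left->right, move right to (7,1)
Step 18: at (7,1) dir=right — LOOP DETECTED (seen before)

Answer: loops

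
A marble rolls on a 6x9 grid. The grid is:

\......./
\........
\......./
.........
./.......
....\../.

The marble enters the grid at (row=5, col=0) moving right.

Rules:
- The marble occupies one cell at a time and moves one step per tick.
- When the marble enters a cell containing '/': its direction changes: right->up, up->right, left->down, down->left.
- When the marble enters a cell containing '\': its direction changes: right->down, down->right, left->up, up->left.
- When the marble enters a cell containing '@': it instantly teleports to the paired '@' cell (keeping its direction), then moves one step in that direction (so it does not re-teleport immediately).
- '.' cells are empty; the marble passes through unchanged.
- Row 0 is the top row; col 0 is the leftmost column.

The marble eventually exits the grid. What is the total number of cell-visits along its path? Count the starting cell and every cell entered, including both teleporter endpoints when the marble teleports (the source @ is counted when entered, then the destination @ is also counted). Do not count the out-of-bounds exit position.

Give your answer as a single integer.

Step 1: enter (5,0), '.' pass, move right to (5,1)
Step 2: enter (5,1), '.' pass, move right to (5,2)
Step 3: enter (5,2), '.' pass, move right to (5,3)
Step 4: enter (5,3), '.' pass, move right to (5,4)
Step 5: enter (5,4), '\' deflects right->down, move down to (6,4)
Step 6: at (6,4) — EXIT via bottom edge, pos 4
Path length (cell visits): 5

Answer: 5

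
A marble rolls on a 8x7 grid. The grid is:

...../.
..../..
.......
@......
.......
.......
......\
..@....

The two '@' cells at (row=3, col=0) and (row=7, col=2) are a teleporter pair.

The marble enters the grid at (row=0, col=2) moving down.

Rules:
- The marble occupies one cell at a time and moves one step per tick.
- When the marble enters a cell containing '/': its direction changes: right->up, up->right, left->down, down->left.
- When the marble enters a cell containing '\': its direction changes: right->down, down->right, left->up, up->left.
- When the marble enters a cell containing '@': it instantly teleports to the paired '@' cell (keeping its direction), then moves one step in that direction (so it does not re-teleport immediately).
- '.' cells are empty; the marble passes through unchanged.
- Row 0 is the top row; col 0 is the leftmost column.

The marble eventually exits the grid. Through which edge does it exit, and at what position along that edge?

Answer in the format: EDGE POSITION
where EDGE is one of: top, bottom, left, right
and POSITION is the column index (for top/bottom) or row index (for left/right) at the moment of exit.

Step 1: enter (0,2), '.' pass, move down to (1,2)
Step 2: enter (1,2), '.' pass, move down to (2,2)
Step 3: enter (2,2), '.' pass, move down to (3,2)
Step 4: enter (3,2), '.' pass, move down to (4,2)
Step 5: enter (4,2), '.' pass, move down to (5,2)
Step 6: enter (5,2), '.' pass, move down to (6,2)
Step 7: enter (6,2), '.' pass, move down to (7,2)
Step 8: enter (7,2), '@' teleport (7,2)->(3,0), also enter (3,0), move down to (4,0)
Step 9: enter (4,0), '.' pass, move down to (5,0)
Step 10: enter (5,0), '.' pass, move down to (6,0)
Step 11: enter (6,0), '.' pass, move down to (7,0)
Step 12: enter (7,0), '.' pass, move down to (8,0)
Step 13: at (8,0) — EXIT via bottom edge, pos 0

Answer: bottom 0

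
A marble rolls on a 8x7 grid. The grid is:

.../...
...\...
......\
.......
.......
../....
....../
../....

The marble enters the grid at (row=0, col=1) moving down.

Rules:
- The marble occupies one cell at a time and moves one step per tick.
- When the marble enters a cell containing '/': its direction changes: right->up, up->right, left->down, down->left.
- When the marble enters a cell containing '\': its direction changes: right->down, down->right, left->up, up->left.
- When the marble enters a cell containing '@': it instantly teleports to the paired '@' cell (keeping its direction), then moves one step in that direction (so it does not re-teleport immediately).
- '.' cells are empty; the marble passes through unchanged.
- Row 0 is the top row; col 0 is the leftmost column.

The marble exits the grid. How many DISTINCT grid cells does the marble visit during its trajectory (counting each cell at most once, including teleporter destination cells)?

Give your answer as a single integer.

Step 1: enter (0,1), '.' pass, move down to (1,1)
Step 2: enter (1,1), '.' pass, move down to (2,1)
Step 3: enter (2,1), '.' pass, move down to (3,1)
Step 4: enter (3,1), '.' pass, move down to (4,1)
Step 5: enter (4,1), '.' pass, move down to (5,1)
Step 6: enter (5,1), '.' pass, move down to (6,1)
Step 7: enter (6,1), '.' pass, move down to (7,1)
Step 8: enter (7,1), '.' pass, move down to (8,1)
Step 9: at (8,1) — EXIT via bottom edge, pos 1
Distinct cells visited: 8 (path length 8)

Answer: 8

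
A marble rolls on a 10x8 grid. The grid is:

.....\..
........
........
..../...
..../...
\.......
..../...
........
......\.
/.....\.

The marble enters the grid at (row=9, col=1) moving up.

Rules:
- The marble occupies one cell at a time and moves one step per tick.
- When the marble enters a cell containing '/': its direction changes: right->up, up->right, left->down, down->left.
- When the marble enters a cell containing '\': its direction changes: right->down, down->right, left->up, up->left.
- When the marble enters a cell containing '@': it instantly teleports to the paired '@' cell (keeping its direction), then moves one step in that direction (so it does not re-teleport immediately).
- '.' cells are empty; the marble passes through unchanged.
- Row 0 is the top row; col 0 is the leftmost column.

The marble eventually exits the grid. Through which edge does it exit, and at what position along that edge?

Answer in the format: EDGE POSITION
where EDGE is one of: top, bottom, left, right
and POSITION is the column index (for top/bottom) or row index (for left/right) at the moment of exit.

Answer: top 1

Derivation:
Step 1: enter (9,1), '.' pass, move up to (8,1)
Step 2: enter (8,1), '.' pass, move up to (7,1)
Step 3: enter (7,1), '.' pass, move up to (6,1)
Step 4: enter (6,1), '.' pass, move up to (5,1)
Step 5: enter (5,1), '.' pass, move up to (4,1)
Step 6: enter (4,1), '.' pass, move up to (3,1)
Step 7: enter (3,1), '.' pass, move up to (2,1)
Step 8: enter (2,1), '.' pass, move up to (1,1)
Step 9: enter (1,1), '.' pass, move up to (0,1)
Step 10: enter (0,1), '.' pass, move up to (-1,1)
Step 11: at (-1,1) — EXIT via top edge, pos 1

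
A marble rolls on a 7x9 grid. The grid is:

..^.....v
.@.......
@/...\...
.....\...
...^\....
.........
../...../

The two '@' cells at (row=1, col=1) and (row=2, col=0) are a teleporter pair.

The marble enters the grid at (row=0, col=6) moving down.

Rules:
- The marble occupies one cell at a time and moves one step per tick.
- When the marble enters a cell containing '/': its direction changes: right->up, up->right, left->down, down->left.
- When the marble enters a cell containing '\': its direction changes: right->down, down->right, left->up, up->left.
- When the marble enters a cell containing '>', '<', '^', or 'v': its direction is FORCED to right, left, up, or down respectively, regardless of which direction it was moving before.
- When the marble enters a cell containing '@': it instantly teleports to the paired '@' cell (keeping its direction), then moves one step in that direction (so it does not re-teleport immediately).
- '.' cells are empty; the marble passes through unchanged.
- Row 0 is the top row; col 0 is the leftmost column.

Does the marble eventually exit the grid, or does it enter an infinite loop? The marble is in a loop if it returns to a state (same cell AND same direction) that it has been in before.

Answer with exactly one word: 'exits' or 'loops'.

Step 1: enter (0,6), '.' pass, move down to (1,6)
Step 2: enter (1,6), '.' pass, move down to (2,6)
Step 3: enter (2,6), '.' pass, move down to (3,6)
Step 4: enter (3,6), '.' pass, move down to (4,6)
Step 5: enter (4,6), '.' pass, move down to (5,6)
Step 6: enter (5,6), '.' pass, move down to (6,6)
Step 7: enter (6,6), '.' pass, move down to (7,6)
Step 8: at (7,6) — EXIT via bottom edge, pos 6

Answer: exits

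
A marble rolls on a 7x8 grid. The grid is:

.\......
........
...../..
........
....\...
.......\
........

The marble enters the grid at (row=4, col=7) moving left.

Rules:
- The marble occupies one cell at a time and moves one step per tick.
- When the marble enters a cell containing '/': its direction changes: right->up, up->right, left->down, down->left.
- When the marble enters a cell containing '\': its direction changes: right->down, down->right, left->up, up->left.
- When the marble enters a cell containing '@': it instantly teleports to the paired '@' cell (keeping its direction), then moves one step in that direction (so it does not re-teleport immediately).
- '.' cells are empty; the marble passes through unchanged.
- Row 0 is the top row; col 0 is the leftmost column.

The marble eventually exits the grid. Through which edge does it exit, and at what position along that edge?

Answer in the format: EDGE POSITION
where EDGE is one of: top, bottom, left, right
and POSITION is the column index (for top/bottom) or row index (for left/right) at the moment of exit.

Step 1: enter (4,7), '.' pass, move left to (4,6)
Step 2: enter (4,6), '.' pass, move left to (4,5)
Step 3: enter (4,5), '.' pass, move left to (4,4)
Step 4: enter (4,4), '\' deflects left->up, move up to (3,4)
Step 5: enter (3,4), '.' pass, move up to (2,4)
Step 6: enter (2,4), '.' pass, move up to (1,4)
Step 7: enter (1,4), '.' pass, move up to (0,4)
Step 8: enter (0,4), '.' pass, move up to (-1,4)
Step 9: at (-1,4) — EXIT via top edge, pos 4

Answer: top 4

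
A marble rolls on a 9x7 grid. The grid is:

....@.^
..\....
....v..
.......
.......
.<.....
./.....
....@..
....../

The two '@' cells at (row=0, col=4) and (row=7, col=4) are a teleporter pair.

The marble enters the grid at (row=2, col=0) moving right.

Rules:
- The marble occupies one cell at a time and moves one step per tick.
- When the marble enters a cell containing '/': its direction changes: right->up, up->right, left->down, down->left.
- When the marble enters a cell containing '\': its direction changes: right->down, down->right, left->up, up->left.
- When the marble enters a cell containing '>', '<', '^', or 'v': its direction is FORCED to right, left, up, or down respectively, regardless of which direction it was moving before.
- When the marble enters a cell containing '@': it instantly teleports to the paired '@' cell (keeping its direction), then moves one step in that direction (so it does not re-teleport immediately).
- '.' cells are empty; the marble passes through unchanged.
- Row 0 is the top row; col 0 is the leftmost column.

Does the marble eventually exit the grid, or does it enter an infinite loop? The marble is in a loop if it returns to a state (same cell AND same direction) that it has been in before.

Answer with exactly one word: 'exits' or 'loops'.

Answer: loops

Derivation:
Step 1: enter (2,0), '.' pass, move right to (2,1)
Step 2: enter (2,1), '.' pass, move right to (2,2)
Step 3: enter (2,2), '.' pass, move right to (2,3)
Step 4: enter (2,3), '.' pass, move right to (2,4)
Step 5: enter (2,4), 'v' forces right->down, move down to (3,4)
Step 6: enter (3,4), '.' pass, move down to (4,4)
Step 7: enter (4,4), '.' pass, move down to (5,4)
Step 8: enter (5,4), '.' pass, move down to (6,4)
Step 9: enter (6,4), '.' pass, move down to (7,4)
Step 10: enter (7,4), '@' teleport (7,4)->(0,4), also enter (0,4), move down to (1,4)
Step 11: enter (1,4), '.' pass, move down to (2,4)
Step 12: enter (2,4), 'v' forces down->down, move down to (3,4)
Step 13: at (3,4) dir=down — LOOP DETECTED (seen before)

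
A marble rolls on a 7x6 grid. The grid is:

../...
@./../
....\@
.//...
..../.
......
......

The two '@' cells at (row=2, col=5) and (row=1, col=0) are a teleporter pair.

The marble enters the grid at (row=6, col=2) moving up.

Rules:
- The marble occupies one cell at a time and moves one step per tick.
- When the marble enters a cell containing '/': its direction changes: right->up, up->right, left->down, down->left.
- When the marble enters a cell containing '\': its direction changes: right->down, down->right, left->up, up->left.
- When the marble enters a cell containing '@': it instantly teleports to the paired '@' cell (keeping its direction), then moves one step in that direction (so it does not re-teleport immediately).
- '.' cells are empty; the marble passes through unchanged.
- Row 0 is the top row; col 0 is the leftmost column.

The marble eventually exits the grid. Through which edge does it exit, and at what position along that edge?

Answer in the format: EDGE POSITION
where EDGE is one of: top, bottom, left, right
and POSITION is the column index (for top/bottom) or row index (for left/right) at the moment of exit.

Answer: right 3

Derivation:
Step 1: enter (6,2), '.' pass, move up to (5,2)
Step 2: enter (5,2), '.' pass, move up to (4,2)
Step 3: enter (4,2), '.' pass, move up to (3,2)
Step 4: enter (3,2), '/' deflects up->right, move right to (3,3)
Step 5: enter (3,3), '.' pass, move right to (3,4)
Step 6: enter (3,4), '.' pass, move right to (3,5)
Step 7: enter (3,5), '.' pass, move right to (3,6)
Step 8: at (3,6) — EXIT via right edge, pos 3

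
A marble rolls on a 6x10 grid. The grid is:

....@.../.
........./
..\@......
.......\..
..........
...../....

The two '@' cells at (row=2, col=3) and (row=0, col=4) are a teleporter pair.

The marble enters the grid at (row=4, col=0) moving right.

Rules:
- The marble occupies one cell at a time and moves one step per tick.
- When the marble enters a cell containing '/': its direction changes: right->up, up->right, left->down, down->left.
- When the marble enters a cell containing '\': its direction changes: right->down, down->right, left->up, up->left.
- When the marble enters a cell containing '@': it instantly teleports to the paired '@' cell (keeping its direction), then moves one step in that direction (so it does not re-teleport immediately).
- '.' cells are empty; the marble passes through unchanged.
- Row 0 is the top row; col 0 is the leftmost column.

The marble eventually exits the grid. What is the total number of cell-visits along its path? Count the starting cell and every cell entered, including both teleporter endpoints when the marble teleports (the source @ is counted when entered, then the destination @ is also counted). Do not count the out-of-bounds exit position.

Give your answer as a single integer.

Answer: 10

Derivation:
Step 1: enter (4,0), '.' pass, move right to (4,1)
Step 2: enter (4,1), '.' pass, move right to (4,2)
Step 3: enter (4,2), '.' pass, move right to (4,3)
Step 4: enter (4,3), '.' pass, move right to (4,4)
Step 5: enter (4,4), '.' pass, move right to (4,5)
Step 6: enter (4,5), '.' pass, move right to (4,6)
Step 7: enter (4,6), '.' pass, move right to (4,7)
Step 8: enter (4,7), '.' pass, move right to (4,8)
Step 9: enter (4,8), '.' pass, move right to (4,9)
Step 10: enter (4,9), '.' pass, move right to (4,10)
Step 11: at (4,10) — EXIT via right edge, pos 4
Path length (cell visits): 10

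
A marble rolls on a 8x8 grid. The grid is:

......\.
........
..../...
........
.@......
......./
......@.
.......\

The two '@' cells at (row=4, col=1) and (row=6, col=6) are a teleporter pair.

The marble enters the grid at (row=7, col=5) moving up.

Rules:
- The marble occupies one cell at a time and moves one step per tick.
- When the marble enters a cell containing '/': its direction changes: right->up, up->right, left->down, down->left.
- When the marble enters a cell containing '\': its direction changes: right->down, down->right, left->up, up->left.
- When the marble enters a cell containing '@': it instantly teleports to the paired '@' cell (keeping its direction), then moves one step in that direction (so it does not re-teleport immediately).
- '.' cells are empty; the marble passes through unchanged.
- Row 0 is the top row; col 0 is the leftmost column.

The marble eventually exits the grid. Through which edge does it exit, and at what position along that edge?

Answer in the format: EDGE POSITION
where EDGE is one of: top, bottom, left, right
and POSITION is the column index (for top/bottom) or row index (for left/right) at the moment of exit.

Answer: top 5

Derivation:
Step 1: enter (7,5), '.' pass, move up to (6,5)
Step 2: enter (6,5), '.' pass, move up to (5,5)
Step 3: enter (5,5), '.' pass, move up to (4,5)
Step 4: enter (4,5), '.' pass, move up to (3,5)
Step 5: enter (3,5), '.' pass, move up to (2,5)
Step 6: enter (2,5), '.' pass, move up to (1,5)
Step 7: enter (1,5), '.' pass, move up to (0,5)
Step 8: enter (0,5), '.' pass, move up to (-1,5)
Step 9: at (-1,5) — EXIT via top edge, pos 5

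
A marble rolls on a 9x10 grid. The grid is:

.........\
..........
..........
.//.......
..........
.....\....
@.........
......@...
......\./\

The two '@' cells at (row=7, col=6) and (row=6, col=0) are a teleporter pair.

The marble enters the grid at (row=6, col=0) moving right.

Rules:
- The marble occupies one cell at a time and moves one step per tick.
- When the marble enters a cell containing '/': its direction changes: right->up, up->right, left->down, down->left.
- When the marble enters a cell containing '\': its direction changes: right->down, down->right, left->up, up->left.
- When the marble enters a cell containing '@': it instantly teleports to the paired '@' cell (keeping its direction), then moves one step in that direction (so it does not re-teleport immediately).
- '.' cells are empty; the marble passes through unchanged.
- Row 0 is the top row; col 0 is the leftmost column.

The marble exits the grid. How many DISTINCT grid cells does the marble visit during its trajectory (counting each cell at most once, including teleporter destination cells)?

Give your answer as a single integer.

Step 1: enter (6,0), '@' teleport (6,0)->(7,6), also enter (7,6), move right to (7,7)
Step 2: enter (7,7), '.' pass, move right to (7,8)
Step 3: enter (7,8), '.' pass, move right to (7,9)
Step 4: enter (7,9), '.' pass, move right to (7,10)
Step 5: at (7,10) — EXIT via right edge, pos 7
Distinct cells visited: 5 (path length 5)

Answer: 5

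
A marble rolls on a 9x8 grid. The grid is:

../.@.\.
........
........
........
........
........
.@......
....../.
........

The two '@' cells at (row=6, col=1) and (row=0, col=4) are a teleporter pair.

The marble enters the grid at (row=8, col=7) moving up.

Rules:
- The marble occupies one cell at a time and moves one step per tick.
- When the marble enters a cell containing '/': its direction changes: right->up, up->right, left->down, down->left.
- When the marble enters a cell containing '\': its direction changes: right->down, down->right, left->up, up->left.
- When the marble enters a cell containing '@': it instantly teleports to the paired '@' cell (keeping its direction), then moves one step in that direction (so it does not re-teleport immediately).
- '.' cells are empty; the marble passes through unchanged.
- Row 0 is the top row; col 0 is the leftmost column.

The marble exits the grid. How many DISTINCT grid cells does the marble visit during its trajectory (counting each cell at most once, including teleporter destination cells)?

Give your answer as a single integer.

Answer: 9

Derivation:
Step 1: enter (8,7), '.' pass, move up to (7,7)
Step 2: enter (7,7), '.' pass, move up to (6,7)
Step 3: enter (6,7), '.' pass, move up to (5,7)
Step 4: enter (5,7), '.' pass, move up to (4,7)
Step 5: enter (4,7), '.' pass, move up to (3,7)
Step 6: enter (3,7), '.' pass, move up to (2,7)
Step 7: enter (2,7), '.' pass, move up to (1,7)
Step 8: enter (1,7), '.' pass, move up to (0,7)
Step 9: enter (0,7), '.' pass, move up to (-1,7)
Step 10: at (-1,7) — EXIT via top edge, pos 7
Distinct cells visited: 9 (path length 9)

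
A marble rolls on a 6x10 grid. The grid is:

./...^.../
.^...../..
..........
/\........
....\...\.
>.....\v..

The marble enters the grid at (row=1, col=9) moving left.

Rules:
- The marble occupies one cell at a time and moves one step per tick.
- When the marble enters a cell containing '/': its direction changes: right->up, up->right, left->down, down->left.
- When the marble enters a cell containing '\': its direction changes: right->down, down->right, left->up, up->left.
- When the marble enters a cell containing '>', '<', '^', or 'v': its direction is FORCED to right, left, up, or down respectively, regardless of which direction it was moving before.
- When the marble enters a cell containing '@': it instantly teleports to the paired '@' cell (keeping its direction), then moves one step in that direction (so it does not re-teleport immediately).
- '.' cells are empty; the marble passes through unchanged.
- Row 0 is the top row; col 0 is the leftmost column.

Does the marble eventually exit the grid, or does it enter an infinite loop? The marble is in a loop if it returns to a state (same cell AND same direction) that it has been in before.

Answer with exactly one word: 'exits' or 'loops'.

Answer: exits

Derivation:
Step 1: enter (1,9), '.' pass, move left to (1,8)
Step 2: enter (1,8), '.' pass, move left to (1,7)
Step 3: enter (1,7), '/' deflects left->down, move down to (2,7)
Step 4: enter (2,7), '.' pass, move down to (3,7)
Step 5: enter (3,7), '.' pass, move down to (4,7)
Step 6: enter (4,7), '.' pass, move down to (5,7)
Step 7: enter (5,7), 'v' forces down->down, move down to (6,7)
Step 8: at (6,7) — EXIT via bottom edge, pos 7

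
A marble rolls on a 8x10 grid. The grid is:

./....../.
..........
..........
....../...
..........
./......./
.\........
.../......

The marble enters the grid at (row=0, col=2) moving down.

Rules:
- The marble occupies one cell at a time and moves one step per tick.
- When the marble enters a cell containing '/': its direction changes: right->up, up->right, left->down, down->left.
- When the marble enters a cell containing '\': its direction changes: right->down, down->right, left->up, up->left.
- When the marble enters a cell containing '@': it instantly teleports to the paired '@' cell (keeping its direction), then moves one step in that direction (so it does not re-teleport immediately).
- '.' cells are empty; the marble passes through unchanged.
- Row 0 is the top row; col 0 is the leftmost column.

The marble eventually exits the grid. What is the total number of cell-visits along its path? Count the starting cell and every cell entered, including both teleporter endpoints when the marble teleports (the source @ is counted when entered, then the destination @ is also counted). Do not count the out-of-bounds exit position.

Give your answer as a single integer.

Step 1: enter (0,2), '.' pass, move down to (1,2)
Step 2: enter (1,2), '.' pass, move down to (2,2)
Step 3: enter (2,2), '.' pass, move down to (3,2)
Step 4: enter (3,2), '.' pass, move down to (4,2)
Step 5: enter (4,2), '.' pass, move down to (5,2)
Step 6: enter (5,2), '.' pass, move down to (6,2)
Step 7: enter (6,2), '.' pass, move down to (7,2)
Step 8: enter (7,2), '.' pass, move down to (8,2)
Step 9: at (8,2) — EXIT via bottom edge, pos 2
Path length (cell visits): 8

Answer: 8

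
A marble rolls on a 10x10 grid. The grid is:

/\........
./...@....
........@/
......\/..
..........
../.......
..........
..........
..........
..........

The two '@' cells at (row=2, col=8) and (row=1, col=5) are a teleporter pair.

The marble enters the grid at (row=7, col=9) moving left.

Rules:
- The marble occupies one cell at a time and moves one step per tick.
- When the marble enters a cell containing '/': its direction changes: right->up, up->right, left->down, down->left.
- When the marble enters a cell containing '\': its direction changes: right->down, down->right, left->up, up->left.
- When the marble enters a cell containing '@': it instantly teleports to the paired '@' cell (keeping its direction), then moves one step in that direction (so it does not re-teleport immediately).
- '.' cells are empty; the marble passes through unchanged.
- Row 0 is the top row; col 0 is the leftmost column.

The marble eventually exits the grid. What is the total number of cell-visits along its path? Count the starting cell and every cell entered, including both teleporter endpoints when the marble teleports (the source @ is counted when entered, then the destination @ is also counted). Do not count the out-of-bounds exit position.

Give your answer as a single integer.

Step 1: enter (7,9), '.' pass, move left to (7,8)
Step 2: enter (7,8), '.' pass, move left to (7,7)
Step 3: enter (7,7), '.' pass, move left to (7,6)
Step 4: enter (7,6), '.' pass, move left to (7,5)
Step 5: enter (7,5), '.' pass, move left to (7,4)
Step 6: enter (7,4), '.' pass, move left to (7,3)
Step 7: enter (7,3), '.' pass, move left to (7,2)
Step 8: enter (7,2), '.' pass, move left to (7,1)
Step 9: enter (7,1), '.' pass, move left to (7,0)
Step 10: enter (7,0), '.' pass, move left to (7,-1)
Step 11: at (7,-1) — EXIT via left edge, pos 7
Path length (cell visits): 10

Answer: 10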